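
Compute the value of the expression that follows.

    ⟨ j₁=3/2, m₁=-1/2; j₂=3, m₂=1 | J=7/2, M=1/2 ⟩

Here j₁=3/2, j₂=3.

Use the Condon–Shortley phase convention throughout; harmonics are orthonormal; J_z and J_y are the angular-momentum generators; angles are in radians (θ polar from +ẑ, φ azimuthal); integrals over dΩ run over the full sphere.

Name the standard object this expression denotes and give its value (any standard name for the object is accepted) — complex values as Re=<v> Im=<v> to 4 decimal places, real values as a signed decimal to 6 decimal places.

This is a Clebsch–Gordan (vector-coupling) coefficient.
triangle: 1!×2!×5!/9! = 240/362880
(j±m)!: 1!×2!×4!×2!×4!×3! = 13824
prefactor² = (2J+1)×Δ×N² = 512/7
  k=0: +1/(0!×1!×2!×4!×0!×1!) = 1/48
  k=1: −1/(1!×0!×1!×3!×1!×2!) = -1/12
Σ = -1/16  ⇒  CG² = 512/7×(-1/16)² = 2/7
CG = −√(2/7) = -0.534522

Clebsch–Gordan coefficient, −√(2/7) ≈ -0.534522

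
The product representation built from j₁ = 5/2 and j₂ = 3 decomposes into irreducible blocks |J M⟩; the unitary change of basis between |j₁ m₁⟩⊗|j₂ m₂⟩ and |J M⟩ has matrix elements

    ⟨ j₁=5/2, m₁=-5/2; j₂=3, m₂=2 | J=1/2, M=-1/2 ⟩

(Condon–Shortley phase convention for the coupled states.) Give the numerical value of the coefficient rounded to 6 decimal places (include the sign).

√[2·5!0!1!/7! · 0!5!5!1!0!1!] = √(4800/7)
  +(−1)^5/∏(5,0,0,0,0,1)! = -1/120  (running -1/120)
⟨..|..⟩ = √(4800/7)·(-1/120) = -0.218218

-0.218218  (= −√(1/21))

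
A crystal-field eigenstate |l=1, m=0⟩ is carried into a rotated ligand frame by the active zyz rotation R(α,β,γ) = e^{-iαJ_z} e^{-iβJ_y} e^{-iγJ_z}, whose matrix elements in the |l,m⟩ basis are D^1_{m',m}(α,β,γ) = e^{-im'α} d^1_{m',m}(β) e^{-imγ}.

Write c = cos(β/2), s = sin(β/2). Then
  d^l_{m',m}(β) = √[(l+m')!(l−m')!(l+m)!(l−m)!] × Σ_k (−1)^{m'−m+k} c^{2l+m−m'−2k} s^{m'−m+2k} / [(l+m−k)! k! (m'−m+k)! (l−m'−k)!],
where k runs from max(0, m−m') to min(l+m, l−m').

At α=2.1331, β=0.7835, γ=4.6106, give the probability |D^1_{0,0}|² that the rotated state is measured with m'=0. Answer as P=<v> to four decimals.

D^1_{0,0}(2.1331,0.7835,4.6106) = e^{-i·0·2.1331}·d^1_{0,0}(0.7835)·e^{-i·0·4.6106}. Compute d first:
Half-angle: c=0.924242, s=0.381806. N=√(1·1·1·1)=1.000000
k: max(0,(0)−(0))=0 … min(1+(0),1−(0))=1
  k=0: (−1)^0·1.0000/(1)·0.9242^2·0.3818^0 = +0.854224
  k=1: (−1)^1·1.0000/(1)·0.9242^0·0.3818^2 = -0.145776
d^1_{0,0}(0.7835) = +0.854224 -0.145776 = +0.708448
|D^1_{0,0}|² = |d^1_{0,0}(β)|² = (+0.708448)² = 0.501898 (the z-rotation phases have unit modulus)

P=0.5019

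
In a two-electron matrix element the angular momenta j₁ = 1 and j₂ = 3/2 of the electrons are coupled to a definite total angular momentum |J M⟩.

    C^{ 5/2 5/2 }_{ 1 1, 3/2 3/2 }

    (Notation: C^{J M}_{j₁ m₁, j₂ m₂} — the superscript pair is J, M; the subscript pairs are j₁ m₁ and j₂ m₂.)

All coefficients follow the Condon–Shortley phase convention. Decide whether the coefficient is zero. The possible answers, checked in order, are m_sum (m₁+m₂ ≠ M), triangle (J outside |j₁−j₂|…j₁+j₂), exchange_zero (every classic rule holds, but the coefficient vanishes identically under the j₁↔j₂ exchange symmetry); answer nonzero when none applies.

nonzero

m-sum: m₁+m₂ = 1+3/2 = 5/2, M = 5/2  ✓
triangle: |j₁−j₂| = 1/2 ≤ J = 5/2 ≤ j₁+j₂ = 5/2  ✓
exchange: j₁≠j₂ or m₁≠m₂ — the exchange symmetry imposes no constraint here
value check: CG = +1 = +1.000000 ≠ 0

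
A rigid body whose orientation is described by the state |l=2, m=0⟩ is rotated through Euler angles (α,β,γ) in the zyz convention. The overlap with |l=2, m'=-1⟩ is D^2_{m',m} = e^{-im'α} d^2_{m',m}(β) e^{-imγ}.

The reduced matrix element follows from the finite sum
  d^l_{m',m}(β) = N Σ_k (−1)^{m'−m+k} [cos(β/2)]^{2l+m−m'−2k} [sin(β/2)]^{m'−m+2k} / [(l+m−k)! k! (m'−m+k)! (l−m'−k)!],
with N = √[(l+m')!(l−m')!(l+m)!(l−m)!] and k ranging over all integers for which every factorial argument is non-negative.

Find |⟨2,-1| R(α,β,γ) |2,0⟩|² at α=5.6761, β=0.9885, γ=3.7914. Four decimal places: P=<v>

D^2_{-1,0}(5.6761,0.9885,3.7914) = e^{-i·-1·5.6761}·d^2_{-1,0}(0.9885)·e^{-i·0·3.7914}. Compute d first:
c=cos(0.988500/2)=0.880325, s=sin(0.988500/2)=0.474372; N=√[1·6·2·2]=4.898979
The bounds max(0,m−m')=1 and min(l+m,l−m')=2 give 2 terms
  k=1: (−1)^0·4.8990/(2)·0.8803^3·0.4744^1 = +0.792726
  k=2: (−1)^1·4.8990/(2)·0.8803^1·0.4744^3 = -0.230184
d^2_{-1,0}(0.9885) = +0.792726 -0.230184 = +0.562542
|D^2_{-1,0}|² = |d^2_{-1,0}(β)|² = (+0.562542)² = 0.316454 (the z-rotation phases have unit modulus)

P=0.3165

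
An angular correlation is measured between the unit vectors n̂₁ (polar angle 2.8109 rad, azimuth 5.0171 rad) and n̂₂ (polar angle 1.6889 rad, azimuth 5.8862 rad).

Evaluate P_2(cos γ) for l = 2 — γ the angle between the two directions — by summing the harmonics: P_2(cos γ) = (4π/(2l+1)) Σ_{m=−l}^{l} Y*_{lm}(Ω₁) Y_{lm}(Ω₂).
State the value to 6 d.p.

Expand P_2 via completeness: Σ_{m} conj(Y_{2,m}) at Ω₁ times Y_{2,m} at Ω₂ —
  m=-2: (-0.03339 - 0.02331j) × (0.26703 + 0.27164j) = -0.00258 - 0.01530j  (running Σ = -0.00258 - 0.01530j)
  m=-1: (-0.07118 + 0.22632j) × (-0.08336 - 0.03495j) = 0.01384 - 0.01638j  (running Σ = 0.01126 - 0.03168j)
  m=0: (0.53103 + 0.00000j) × (-0.30226 + 0.00000j) = -0.16051 + 0.00000j  (running Σ = -0.14925 - 0.03168j)
  m=1: (0.07118 + 0.22632j) × (0.08336 - 0.03495j) = 0.01384 + 0.01638j  (running Σ = -0.13540 - 0.01530j)
  m=2: (-0.03339 + 0.02331j) × (0.26703 - 0.27164j) = -0.00258 + 0.01530j  (running Σ = -0.13799 + 0.00000j)
Total Σ_m = -0.13799 + 0.00000j. Multiply by 2.513274: -0.34680 + 0.00000j. P_2(cos γ) = -0.346801

-0.346801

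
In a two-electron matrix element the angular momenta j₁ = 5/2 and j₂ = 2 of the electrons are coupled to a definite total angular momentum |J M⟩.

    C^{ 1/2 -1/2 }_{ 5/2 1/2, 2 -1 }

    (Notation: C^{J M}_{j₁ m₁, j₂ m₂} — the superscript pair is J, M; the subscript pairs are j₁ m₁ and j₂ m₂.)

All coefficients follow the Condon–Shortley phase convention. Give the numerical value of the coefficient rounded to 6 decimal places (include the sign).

-0.365148

j₁+j₂−J=4  J+j₁−j₂=1  J−j₁+j₂=0  j₁+j₂+J+1=6
(j₁±m₁, j₂±m₂, J±M) = (3,2,1,3,0,1)
P² = 24/5
sum k=1..1:
  [1] −1/6 = -1/6
S = -1/6
C² = P²·S² = 2/15 ; C = -0.365148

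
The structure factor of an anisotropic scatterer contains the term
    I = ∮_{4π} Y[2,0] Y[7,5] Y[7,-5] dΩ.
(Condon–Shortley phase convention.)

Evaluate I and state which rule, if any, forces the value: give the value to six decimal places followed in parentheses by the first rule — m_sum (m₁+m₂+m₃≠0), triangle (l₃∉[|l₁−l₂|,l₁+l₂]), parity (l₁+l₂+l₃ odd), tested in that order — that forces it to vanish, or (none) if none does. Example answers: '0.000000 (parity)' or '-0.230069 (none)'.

m-sum 0 ✓  L=16 even ✓  5≤7≤9 ✓
Π(2lᵢ+1) = 5×15×15 = 1125
triangle coeff Δ(2,7,7) = 1/185640
Σ_t [0,2]: t=0:+1/2419200 t=1:−1/518400 t=2:+1/2419200 = -1/907200
(3j)²=56/3315 [(2 7 7; 0 0 0)], sign=+1
Σ_t [0,2]: t=0:+1/1916006400 t=1:−1/39916800 t=2:+1/29030400 = 19/1916006400
(3j)²=361/185640 [(2 7 7; 0 5 -5)], sign=+1
⇒ 4πI² = 1805/48841
I = (+1)√(1805/48841/(4π)) = 0.05423022
No selection rule forces the value: the integral is nonzero (none).

0.054230 (none)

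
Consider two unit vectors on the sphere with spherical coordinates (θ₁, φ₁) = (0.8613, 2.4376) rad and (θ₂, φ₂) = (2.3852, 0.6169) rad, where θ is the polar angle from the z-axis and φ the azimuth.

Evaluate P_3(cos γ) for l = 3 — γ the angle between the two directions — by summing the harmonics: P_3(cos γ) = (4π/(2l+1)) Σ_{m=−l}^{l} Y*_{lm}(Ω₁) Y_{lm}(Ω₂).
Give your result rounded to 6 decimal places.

Expand P_3 via completeness: Σ_{m} conj(Y_{3,m}) at Ω₁ times Y_{3,m} at Ω₂ —
  term(m=-3) = +0.016745-0.017985i   from Y*(Ω₁)=+0.093863+0.156169i, Y(Ω₂)=-0.037260-0.129621i
  term(m=-2) = +0.117757+0.064302i   from Y*(Ω₁)=+0.062118-0.378159i, Y(Ω₂)=-0.115764+0.330413i
  term(m=-1) = -0.024822+0.097250i   from Y*(Ω₁)=-0.209694+0.178059i, Y(Ω₂)=+0.297598-0.211068i
  term(m=+0) = -0.020571-0.000000i   from Y*(Ω₁)=-0.213460-0.000000i, Y(Ω₂)=+0.096368+0.000000i
  term(m=+1) = -0.024822-0.097250i   from Y*(Ω₁)=+0.209694+0.178059i, Y(Ω₂)=-0.297598-0.211068i
  term(m=+2) = +0.117757-0.064302i   from Y*(Ω₁)=+0.062118+0.378159i, Y(Ω₂)=-0.115764-0.330413i
  term(m=+3) = +0.016745+0.017985i   from Y*(Ω₁)=-0.093863+0.156169i, Y(Ω₂)=+0.037260-0.129621i
Total Σ_m = +0.198791+0.000000i. Multiply by 1.795196: +0.356869+0.000000i. P_3(cos γ) = 0.356869

0.356869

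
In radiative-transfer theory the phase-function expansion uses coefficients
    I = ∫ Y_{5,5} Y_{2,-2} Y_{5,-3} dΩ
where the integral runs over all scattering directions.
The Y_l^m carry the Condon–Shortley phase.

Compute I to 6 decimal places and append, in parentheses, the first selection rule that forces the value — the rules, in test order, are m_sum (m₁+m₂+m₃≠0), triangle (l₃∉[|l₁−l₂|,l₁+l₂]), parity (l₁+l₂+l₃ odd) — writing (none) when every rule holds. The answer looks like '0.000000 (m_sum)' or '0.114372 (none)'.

m-sum 0 ✓  L=12 even ✓  3≤5≤7 ✓
Π(2lᵢ+1) = 11×5×11 = 605
triangle coeff Δ(5,2,5) = 1/38610
Σ_t [0,2]: t=0:+1/2880 t=1:−1/576 t=2:+1/2880 = -1/960
(3j)²=10/429 [(5 2 5; 0 0 0)], sign=+1
Σ_t [0,0]: t=0:+1/161280 = 1/161280
(3j)²=1/143 [(5 2 5; 5 -2 -3)], sign=+1
⇒ 4πI² = 50/507
I = (+1)√(50/507/(4π)) = 0.08858824
No selection rule forces the value: the integral is nonzero (none).

0.088588 (none)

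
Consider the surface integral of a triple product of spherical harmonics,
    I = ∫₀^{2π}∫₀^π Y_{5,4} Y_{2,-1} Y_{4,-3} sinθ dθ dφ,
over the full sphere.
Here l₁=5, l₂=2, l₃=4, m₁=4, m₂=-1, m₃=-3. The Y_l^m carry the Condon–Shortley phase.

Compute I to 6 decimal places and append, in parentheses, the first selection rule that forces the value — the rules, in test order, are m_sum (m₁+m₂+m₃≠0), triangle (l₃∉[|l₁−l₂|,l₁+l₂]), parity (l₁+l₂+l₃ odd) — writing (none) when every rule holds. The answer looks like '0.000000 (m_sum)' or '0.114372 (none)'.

0.000000 (parity)

Σlᵢ=11 odd — θ-integrand is odd under cosθ→−cosθ; I=0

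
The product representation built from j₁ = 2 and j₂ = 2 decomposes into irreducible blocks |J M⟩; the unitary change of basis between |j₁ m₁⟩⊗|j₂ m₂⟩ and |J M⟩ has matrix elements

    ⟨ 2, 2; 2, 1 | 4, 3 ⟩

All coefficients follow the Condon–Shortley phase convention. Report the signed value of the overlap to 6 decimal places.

√[9·0!4!4!/9! · 4!0!3!1!7!1!] = √(10368)
  +(−1)^0/∏(0,0,0,3,4,1)! = 1/144  (running 1/144)
⟨..|..⟩ = √(10368)·(1/144) = +0.707107

+√(1/2) = +0.707107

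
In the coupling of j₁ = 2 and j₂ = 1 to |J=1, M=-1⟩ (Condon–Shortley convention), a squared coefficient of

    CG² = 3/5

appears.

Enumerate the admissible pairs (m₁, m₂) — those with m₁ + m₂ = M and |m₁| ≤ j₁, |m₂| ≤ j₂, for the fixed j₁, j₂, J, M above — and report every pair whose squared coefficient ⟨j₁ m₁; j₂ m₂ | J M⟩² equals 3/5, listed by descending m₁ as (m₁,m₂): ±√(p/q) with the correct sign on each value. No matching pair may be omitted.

Admissible pairs with m₁+m₂ = M = -1: (-2,1), (-1,0), (0,-1)
  (m₁,m₂)=(0,-1): CG² = 1/10, CG = +√(1/10)
  (m₁,m₂)=(-1,0): CG² = 3/10, CG = −√(3/10)
  (m₁,m₂)=(-2,1): CG² = 3/5, CG = +√(3/5)   ← matches the target
Pairs with CG² = 3/5: (-2,1): +√(3/5)

(-2,1): +√(3/5)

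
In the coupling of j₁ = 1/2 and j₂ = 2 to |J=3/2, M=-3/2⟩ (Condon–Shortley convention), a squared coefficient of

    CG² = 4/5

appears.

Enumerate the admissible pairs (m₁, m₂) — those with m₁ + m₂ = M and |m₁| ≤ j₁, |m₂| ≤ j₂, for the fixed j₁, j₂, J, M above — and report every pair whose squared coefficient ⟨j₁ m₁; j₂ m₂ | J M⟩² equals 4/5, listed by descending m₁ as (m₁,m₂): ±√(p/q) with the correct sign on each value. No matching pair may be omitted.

Admissible pairs with m₁+m₂ = M = -3/2: (-1/2,-1), (1/2,-2)
  (m₁,m₂)=(1/2,-2): CG² = 4/5, CG = +√(4/5)   ← matches the target
  (m₁,m₂)=(-1/2,-1): CG² = 1/5, CG = −√(1/5)
Pairs with CG² = 4/5: (1/2,-2): +√(4/5)

(1/2,-2): +√(4/5)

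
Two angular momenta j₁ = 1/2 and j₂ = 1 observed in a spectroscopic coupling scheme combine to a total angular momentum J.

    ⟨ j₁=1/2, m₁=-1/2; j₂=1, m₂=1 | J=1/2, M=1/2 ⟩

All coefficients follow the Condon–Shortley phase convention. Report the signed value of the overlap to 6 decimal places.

√[2·1!0!1!/3! · 0!1!2!0!1!0!] = √(2/3)
  +(−1)^1/∏(1,0,0,1,0,0)! = -1  (running -1)
⟨..|..⟩ = √(2/3)·(-1) = -0.816497

-0.816497  (= −√(2/3))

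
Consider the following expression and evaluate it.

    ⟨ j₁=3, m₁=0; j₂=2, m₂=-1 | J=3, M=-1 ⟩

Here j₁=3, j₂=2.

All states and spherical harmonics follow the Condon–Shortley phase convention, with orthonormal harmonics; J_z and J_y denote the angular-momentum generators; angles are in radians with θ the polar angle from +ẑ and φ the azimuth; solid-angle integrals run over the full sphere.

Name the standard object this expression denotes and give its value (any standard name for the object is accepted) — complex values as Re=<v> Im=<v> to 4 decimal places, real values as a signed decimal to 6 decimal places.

This is a Clebsch–Gordan (vector-coupling) coefficient.
triangle: 2!×4!×2!/9! = 96/362880
(j±m)!: 3!×3!×1!×3!×2!×4! = 10368
prefactor² = (2J+1)×Δ×N² = 96/5
  k=0: +1/(0!×2!×3!×1!×1!×1!) = 1/12
  k=1: −1/(1!×1!×2!×0!×2!×2!) = -1/8
Σ = -1/24  ⇒  CG² = 96/5×(-1/24)² = 1/30
CG = −√(1/30) = -0.182574

Clebsch–Gordan coefficient, −√(1/30) ≈ -0.182574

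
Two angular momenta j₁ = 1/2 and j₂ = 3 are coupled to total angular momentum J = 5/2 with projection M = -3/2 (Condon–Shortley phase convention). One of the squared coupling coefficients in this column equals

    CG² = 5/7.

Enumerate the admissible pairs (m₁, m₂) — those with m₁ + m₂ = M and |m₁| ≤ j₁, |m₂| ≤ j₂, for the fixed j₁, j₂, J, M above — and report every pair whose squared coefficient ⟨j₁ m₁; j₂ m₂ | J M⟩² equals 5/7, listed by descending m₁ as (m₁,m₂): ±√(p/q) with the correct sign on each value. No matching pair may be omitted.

Admissible pairs with m₁+m₂ = M = -3/2: (-1/2,-1), (1/2,-2)
  (m₁,m₂)=(1/2,-2): CG² = 5/7, CG = +√(5/7)   ← matches the target
  (m₁,m₂)=(-1/2,-1): CG² = 2/7, CG = −√(2/7)
Pairs with CG² = 5/7: (1/2,-2): +√(5/7)

(1/2,-2): +√(5/7)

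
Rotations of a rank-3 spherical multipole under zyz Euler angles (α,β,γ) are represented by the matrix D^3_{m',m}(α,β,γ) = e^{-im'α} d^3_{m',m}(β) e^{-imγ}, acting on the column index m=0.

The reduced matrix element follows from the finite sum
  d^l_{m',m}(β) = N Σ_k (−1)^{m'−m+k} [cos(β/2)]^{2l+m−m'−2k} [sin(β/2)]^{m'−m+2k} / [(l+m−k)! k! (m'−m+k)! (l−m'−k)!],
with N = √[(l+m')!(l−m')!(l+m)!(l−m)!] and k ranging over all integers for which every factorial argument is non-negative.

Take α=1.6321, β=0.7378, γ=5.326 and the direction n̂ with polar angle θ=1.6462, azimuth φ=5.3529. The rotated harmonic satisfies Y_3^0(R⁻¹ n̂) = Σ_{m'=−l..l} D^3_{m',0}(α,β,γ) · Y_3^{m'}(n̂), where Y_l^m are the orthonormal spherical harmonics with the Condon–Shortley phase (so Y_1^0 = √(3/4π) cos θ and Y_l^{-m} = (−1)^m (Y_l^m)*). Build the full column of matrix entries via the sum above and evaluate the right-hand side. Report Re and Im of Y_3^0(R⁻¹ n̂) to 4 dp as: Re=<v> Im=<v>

Need the full column D^3_{m',0} for m'=−3..3 at α=1.6321, β=0.7378, γ=5.3260.
cos(β/2)=0.932725, sin(β/2)=0.360590
d^3_{-3,0}: single k=3 term ⇒ +0.170143;  D = +0.031115-0.167274i
d^3_{-2,0}: k∈[2..3] ⇒ +0.539015 -0.080560 = +0.458455;  D = -0.455013-0.056069i
d^3_{-1,0}: k∈[1..3] ⇒ +0.881802 -0.395377 +0.019697 = +0.506122;  D = -0.031008+0.505171i
d^3_{0,0}: k∈[0..3] ⇒ +0.658446 -0.885692 +0.132374 -0.002198 = -0.097070;  D = -0.097070+0.000000i
d^3_{1,0}: k∈[0..2] ⇒ -0.881802 +0.395377 -0.019697 = -0.506122;  D = +0.031008+0.505171i
d^3_{2,0}: k∈[0..1] ⇒ +0.539015 -0.080560 = +0.458455;  D = -0.455013+0.056069i
d^3_{3,0}: single k=0 term ⇒ -0.170143;  D = -0.031115-0.167274i
Y_3^{m'}(θ=1.6462,φ=5.3529) and Σ D·Y over m':
  (+0.0311-0.1673i)·(-0.3885+0.1421i)  (-0.4550-0.0561i)·(+0.0219-0.0734i)  (-0.0310+0.5052i)·(-0.1871-0.2511i)  (-0.0971+0.0000i)·(+0.0835+0.0000i)  (+0.0310+0.5052i)·(+0.1871-0.2511i)  (-0.4550+0.0561i)·(+0.0219+0.0734i)  (-0.0311-0.1673i)·(+0.3885+0.1421i)
Y_3^0(R⁻¹ n̂) = +0.252390-0.000000i

Re=0.2524 Im=0.0000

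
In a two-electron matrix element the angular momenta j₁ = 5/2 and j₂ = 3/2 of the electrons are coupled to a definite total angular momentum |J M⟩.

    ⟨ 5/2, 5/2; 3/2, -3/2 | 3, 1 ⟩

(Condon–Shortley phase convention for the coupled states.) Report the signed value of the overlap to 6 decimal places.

j₁+j₂−J=1  J+j₁−j₂=4  J−j₁+j₂=2  j₁+j₂+J+1=8
(j₁±m₁, j₂±m₂, J±M) = (5,0,0,3,4,2)
P² = 288
sum k=0..0:
  [0] +1/48 = 1/48
S = 1/48
C² = P²·S² = 1/8 ; C = +0.353553

+0.353553  (= +√(1/8))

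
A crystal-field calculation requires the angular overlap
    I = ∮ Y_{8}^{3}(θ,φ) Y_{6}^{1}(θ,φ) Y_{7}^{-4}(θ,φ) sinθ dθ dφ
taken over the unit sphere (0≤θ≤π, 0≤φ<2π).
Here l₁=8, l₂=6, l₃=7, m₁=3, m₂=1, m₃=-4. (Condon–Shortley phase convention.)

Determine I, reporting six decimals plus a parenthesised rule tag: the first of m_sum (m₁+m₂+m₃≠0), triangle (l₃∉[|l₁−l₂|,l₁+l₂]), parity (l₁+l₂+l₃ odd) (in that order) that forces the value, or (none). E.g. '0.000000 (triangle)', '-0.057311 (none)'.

0.000000 (parity)

Σlᵢ=21 odd — θ-integrand is odd under cosθ→−cosθ; I=0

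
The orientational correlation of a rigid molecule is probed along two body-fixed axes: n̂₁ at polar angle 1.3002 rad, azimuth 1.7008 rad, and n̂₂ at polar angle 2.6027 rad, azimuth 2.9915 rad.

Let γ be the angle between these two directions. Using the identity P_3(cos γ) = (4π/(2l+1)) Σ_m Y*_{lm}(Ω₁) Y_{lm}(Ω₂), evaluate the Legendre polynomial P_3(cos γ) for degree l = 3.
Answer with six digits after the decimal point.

Term-by-term m-sum for l=3 (normalisation 4π/7 = 1.795196):
  [-3]  conj(Y_{3,-3})(Ω₁) = 0.14193 - 0.34528j ; Y_{3,-3}(Ω₂) = -0.05077 - 0.02454j ; Δ = -0.01568 + 0.01405j
  [-2]  conj(Y_{3,-2})(Ω₁) = -0.24514 - 0.06521j ; Y_{3,-2}(Ω₂) = -0.22068 - 0.06831j ; Δ = 0.04964 + 0.03114j
  [-1]  conj(Y_{3,-1})(Ω₁) = 0.02595 - 0.19847j ; Y_{3,-1}(Ω₂) = -0.44001 - 0.06654j ; Δ = -0.02462 + 0.08560j
  [+0]  conj(Y_{3,0})(Ω₁) = -0.26362 + 0.00000j ; Y_{3,0}(Ω₂) = -0.21882 + 0.00000j ; Δ = 0.05769 + 0.00000j
  [+1]  conj(Y_{3,1})(Ω₁) = -0.02595 - 0.19847j ; Y_{3,1}(Ω₂) = 0.44001 - 0.06654j ; Δ = -0.02462 - 0.08560j
  [+2]  conj(Y_{3,2})(Ω₁) = -0.24514 + 0.06521j ; Y_{3,2}(Ω₂) = -0.22068 + 0.06831j ; Δ = 0.04964 - 0.03114j
  [+3]  conj(Y_{3,3})(Ω₁) = -0.14193 - 0.34528j ; Y_{3,3}(Ω₂) = 0.05077 - 0.02454j ; Δ = -0.01568 - 0.01405j
Total Σ_m = 0.07636 - 0.00000j. Multiply by 1.795196: 0.13708 - 0.00000j. P_3(cos γ) = 0.137081

0.137081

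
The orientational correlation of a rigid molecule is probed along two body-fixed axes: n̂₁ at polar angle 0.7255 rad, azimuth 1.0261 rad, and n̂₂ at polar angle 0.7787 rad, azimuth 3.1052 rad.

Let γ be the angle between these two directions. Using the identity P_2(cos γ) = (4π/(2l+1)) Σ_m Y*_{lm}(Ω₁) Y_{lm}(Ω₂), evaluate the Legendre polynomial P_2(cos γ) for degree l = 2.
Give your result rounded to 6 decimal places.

Expand P_2 via completeness: Σ_{m} conj(Y_{2,m}) at Ω₁ times Y_{2,m} at Ω₂ —
  [-2]  conj(Y_{2,-2})(Ω₁) = -0.07874 + 0.15073j ; Y_{2,-2}(Ω₂) = 0.19005 + 0.01386j ; Δ = -0.01705 + 0.02755j
  [-1]  conj(Y_{2,-1})(Ω₁) = 0.19872 + 0.32801j ; Y_{2,-1}(Ω₂) = -0.38598 - 0.01405j ; Δ = -0.07209 - 0.12940j
  [+0]  conj(Y_{2,0})(Ω₁) = 0.21423 + 0.00000j ; Y_{2,0}(Ω₂) = 0.16403 + 0.00000j ; Δ = 0.03514 + 0.00000j
  [+1]  conj(Y_{2,1})(Ω₁) = -0.19872 + 0.32801j ; Y_{2,1}(Ω₂) = 0.38598 - 0.01405j ; Δ = -0.07209 + 0.12940j
  [+2]  conj(Y_{2,2})(Ω₁) = -0.07874 - 0.15073j ; Y_{2,2}(Ω₂) = 0.19005 - 0.01386j ; Δ = -0.01705 - 0.02755j
Σ over m = -0.14315 - 0.00000j; ×(4π/5) → -0.35977 - 0.00000j. Real part: -0.359769

-0.359769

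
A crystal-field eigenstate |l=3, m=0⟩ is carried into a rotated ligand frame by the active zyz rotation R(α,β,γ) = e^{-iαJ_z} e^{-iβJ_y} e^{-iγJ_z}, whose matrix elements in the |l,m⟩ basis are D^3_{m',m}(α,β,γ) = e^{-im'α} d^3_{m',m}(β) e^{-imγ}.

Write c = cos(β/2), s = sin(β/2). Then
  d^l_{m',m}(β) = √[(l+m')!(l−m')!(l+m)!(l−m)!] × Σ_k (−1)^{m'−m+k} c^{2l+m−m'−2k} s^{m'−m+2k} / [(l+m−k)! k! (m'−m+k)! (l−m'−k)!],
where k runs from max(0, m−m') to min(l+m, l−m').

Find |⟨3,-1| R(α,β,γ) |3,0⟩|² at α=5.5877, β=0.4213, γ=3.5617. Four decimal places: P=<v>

P=0.3139

D^3_{-1,0}(5.5877,0.4213,3.5617) = e^{-i·-1·5.5877}·d^3_{-1,0}(0.4213)·e^{-i·0·3.5617}. Compute d first:
Half-angle: c=0.977895, s=0.209096. N=√(2·24·6·6)=41.569219
k∈{1,2,3} keeps every argument non-negative
  k=1: (−1)^0·41.5692/(12)·0.9779^5·0.2091^1 = +0.647735
  k=2: (−1)^1·41.5692/(4)·0.9779^3·0.2091^3 = -0.088843
  k=3: (−1)^2·41.5692/(12)·0.9779^1·0.2091^5 = +0.001354
d^3_{-1,0}(0.4213) = +0.647735 -0.088843 +0.001354 = +0.560245
|D^3_{-1,0}|² = |d^3_{-1,0}(β)|² = (+0.560245)² = 0.313875 (the z-rotation phases have unit modulus)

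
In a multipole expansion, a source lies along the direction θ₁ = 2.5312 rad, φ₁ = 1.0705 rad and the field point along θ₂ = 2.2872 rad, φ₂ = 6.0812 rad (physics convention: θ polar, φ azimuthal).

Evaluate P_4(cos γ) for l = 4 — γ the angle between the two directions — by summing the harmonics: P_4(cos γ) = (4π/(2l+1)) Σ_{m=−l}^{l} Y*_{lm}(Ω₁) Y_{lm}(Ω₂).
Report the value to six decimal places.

-0.427732

Term-by-term m-sum for l=4 (normalisation 4π/9 = 1.396263):
  m=-4: Y*=(-0.019930, -0.043412)  Y=(0.098923, 0.103487)  product (0.002521, -0.006357)
  m=-3: Y*=(0.192677, 0.013492)  Y=(-0.289803, -0.200809)  product (-0.053129, -0.042601)
  m=-2: Y*=(-0.219523, 0.342333)  Y=(0.353156, 0.150968)  product (-0.129207, 0.087756)
  m=-1: Y*=(-0.181217, -0.331482)  Y=(-0.004262, -0.000873)  product (0.000483, 0.001571)
  m=+0: Y*=(-0.144276, -0.000000)  Y=(-0.362667, 0.000000)  product (0.052324, 0.000000)
  m=+1: Y*=(0.181217, -0.331482)  Y=(0.004262, -0.000873)  product (0.000483, -0.001571)
  m=+2: Y*=(-0.219523, -0.342333)  Y=(0.353156, -0.150968)  product (-0.129207, -0.087756)
  m=+3: Y*=(-0.192677, 0.013492)  Y=(0.289803, -0.200809)  product (-0.053129, 0.042601)
  m=+4: Y*=(-0.019930, 0.043412)  Y=(0.098923, -0.103487)  product (0.002521, 0.006357)
Accumulated sum (-0.306341, 0.000000); after 4π/(2l+1) scaling, (-0.427732, 0.000000) ⇒ P_4 = -0.427732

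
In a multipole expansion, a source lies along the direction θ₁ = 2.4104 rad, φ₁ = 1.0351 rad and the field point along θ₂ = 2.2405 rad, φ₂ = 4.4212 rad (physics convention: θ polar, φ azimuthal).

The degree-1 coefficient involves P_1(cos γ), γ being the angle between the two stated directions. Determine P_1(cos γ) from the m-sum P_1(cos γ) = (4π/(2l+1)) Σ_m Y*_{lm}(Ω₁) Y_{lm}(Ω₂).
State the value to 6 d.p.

Term-by-term m-sum for l=1 (normalisation 4π/3 = 4.188790):
  m=-1: (0.117762, 0.198388) × (-0.077764, 0.259467) = (-0.060633, 0.015128)  (running Σ = (-0.060633, 0.015128))
  m=0: (-0.363705, -0.000000) × (-0.303302, 0.000000) = (0.110312, 0.000000)  (running Σ = (0.049680, 0.015128))
  m=1: (-0.117762, 0.198388) × (0.077764, 0.259467) = (-0.060633, -0.015128)  (running Σ = (-0.010953, 0.000000))
Accumulated sum (-0.010953, 0.000000); after 4π/(2l+1) scaling, (-0.045879, 0.000000) ⇒ P_1 = -0.045879

-0.045879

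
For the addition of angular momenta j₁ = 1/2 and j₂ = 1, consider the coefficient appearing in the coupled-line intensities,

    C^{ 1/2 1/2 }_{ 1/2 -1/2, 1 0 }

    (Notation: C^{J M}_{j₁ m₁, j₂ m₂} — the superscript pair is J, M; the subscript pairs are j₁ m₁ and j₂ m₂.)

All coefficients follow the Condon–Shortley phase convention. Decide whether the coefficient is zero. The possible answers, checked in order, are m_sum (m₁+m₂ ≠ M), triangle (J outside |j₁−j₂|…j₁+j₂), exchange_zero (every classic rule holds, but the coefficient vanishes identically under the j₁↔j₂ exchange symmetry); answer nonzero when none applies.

m_sum

m-sum: m₁+m₂ = -1/2+0 = -1/2, M = 1/2  ✗ ⇒ coefficient is 0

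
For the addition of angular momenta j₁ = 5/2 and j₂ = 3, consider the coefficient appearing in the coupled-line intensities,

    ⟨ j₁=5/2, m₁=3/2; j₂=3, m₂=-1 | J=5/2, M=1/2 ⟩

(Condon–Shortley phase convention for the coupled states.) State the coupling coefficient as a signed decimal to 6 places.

√[6·3!2!3!/9! · 4!1!2!4!3!2!] = √(576/35)
  +(−1)^0/∏(0,3,1,2,1,1)! = 1/12  (running 1/12)
  +(−1)^1/∏(1,2,0,1,2,2)! = -1/8  (running -1/24)
⟨..|..⟩ = √(576/35)·(-1/24) = -0.169031

−√(1/35) ≈ -0.169031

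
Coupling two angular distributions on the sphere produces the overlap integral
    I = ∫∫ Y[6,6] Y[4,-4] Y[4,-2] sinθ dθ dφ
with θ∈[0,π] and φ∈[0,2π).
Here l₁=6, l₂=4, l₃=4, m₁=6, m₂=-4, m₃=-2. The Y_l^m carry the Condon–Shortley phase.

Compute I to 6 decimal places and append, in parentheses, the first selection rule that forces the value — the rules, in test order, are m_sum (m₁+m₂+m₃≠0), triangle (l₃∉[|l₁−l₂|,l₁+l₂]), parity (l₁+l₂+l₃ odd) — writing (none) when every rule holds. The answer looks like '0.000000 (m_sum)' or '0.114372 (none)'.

Checks pass: Σm=0; 14 even; l₃=4∈[2,10].
(2·6+1)(2·4+1)(2·4+1) = 1053
Δ: 6! 6! 2! / 15! → 1/1261260
sum: t=2:+1/4608 t=3:−1/1296 t=4:+1/4608 = -7/20736
3j²(6 4 4; 0 0 0) = Δ·Π!·Σ² = 20/1287  (sign -1)
sum: t=0:+1/1036800 = 1/1036800
3j²(6 4 4; 6 -4 -2) = Δ·Π!·Σ² = 4/195  (sign +1)
combine: 4πI² = 1053·20/1287·4/195 = 48/143
take √, sign -1: I = -0.16343598
No selection rule forces the value: the integral is nonzero (none).

-0.163436 (none)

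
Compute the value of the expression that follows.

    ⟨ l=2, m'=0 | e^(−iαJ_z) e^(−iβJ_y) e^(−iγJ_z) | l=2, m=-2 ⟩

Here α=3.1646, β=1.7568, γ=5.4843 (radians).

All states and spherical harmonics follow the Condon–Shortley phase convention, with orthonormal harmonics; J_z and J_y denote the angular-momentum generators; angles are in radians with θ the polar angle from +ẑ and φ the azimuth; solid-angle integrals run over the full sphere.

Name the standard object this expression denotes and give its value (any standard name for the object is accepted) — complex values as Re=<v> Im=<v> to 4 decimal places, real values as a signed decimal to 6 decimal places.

Wigner D-matrix element, Re=-0.0160 Im=-0.5912

This is a Wigner D-matrix element — the rotation-matrix element ⟨l m'| R(α,β,γ) |l m⟩ in the angular-momentum basis.
First d^2_{0,-2}(β=1.7568), then the phase factors e^{-i(0)α} and e^{-i(-2)γ}:
Half-angle: c=0.638384, s=0.769718. N=√(2·2·1·24)=9.797959
The bounds max(0,m−m')=0 and min(l+m,l−m')=0 give 1 term
  k=0: (−1)^2·9.7980/(4)·0.6384^2·0.7697^2 = +0.591429
d^2_{0,-2}(1.7568) = +0.591429
D = (+1.000000+0.000000i)·(+0.591429)·(-0.026971-0.999636i) = -0.015951-0.591214i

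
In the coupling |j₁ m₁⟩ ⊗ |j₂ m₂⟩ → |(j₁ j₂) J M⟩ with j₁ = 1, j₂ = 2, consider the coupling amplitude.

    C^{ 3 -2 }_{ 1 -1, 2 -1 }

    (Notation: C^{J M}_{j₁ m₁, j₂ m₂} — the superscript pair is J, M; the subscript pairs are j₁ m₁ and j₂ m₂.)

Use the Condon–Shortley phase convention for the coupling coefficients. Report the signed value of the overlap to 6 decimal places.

+√(2/3) ≈ +0.816497

j₁+j₂−J=0  J+j₁−j₂=2  J−j₁+j₂=4  j₁+j₂+J+1=7
(j₁±m₁, j₂±m₂, J±M) = (0,2,1,3,1,5)
P² = 96
sum k=0..0:
  [0] +1/12 = 1/12
S = 1/12
C² = P²·S² = 2/3 ; C = +0.816497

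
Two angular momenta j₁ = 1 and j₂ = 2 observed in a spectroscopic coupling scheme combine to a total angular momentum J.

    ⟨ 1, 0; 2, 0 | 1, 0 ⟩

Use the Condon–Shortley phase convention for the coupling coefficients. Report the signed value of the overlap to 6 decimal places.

-0.632456  (= −√(2/5))

j₁+j₂−J=2  J+j₁−j₂=0  J−j₁+j₂=2  j₁+j₂+J+1=5
(j₁±m₁, j₂±m₂, J±M) = (1,1,2,2,1,1)
P² = 2/5
sum k=1..1:
  [1] −1/1 = -1
S = -1
C² = P²·S² = 2/5 ; C = -0.632456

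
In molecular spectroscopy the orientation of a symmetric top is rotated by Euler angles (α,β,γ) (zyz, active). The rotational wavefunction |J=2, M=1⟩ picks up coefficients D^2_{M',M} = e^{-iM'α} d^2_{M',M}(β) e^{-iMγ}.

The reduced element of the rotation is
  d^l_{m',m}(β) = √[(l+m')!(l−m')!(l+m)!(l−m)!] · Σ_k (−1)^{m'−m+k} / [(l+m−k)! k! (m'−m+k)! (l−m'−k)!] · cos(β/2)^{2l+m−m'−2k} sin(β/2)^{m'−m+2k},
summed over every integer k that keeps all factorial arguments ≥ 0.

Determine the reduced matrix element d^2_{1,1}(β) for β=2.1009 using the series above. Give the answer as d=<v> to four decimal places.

d^2_{1,1}(β=2.1009) via the finite sum:
With c≡cos(β/2)=0.497181 and s≡sin(β/2)=0.867647, N=[6·1·6·1]^{1/2}=6.000000
k: max(0,(1)−(1))=0 … min(2+(1),2−(1))=1
  k=0: (−1)^0·6.0000/(6)·0.4972^4·0.8676^0 = +0.061102
  k=1: (−1)^1·6.0000/(2)·0.4972^2·0.8676^2 = -0.558259
d^2_{1,1}(2.1009) = +0.061102 -0.558259 = -0.497157

d=-0.4972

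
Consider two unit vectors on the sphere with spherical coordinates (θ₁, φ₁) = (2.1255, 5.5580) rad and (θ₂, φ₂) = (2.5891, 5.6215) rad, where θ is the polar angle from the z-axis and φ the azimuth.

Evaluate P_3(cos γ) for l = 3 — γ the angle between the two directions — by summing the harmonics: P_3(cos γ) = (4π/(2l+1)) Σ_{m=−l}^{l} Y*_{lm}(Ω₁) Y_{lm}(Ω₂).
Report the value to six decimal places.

Summing Y*_{l m}(θ₁,φ₁)·Y_{l m}(θ₂,φ₂) over m ∈ [−3, 3]; prefactor 4π/(2·3+1) = 1.795196:
  m=-3: Y*=-0.14571 - 0.21082j  Y=-0.02427 + 0.05521j  product 0.01518 - 0.00293j
  m=-2: Y*=-0.04673 + 0.38614j  Y=-0.05868 - 0.23231j  product 0.09244 - 0.01180j
  m=-1: Y*=0.07957 - 0.07052j  Y=0.35098 + 0.27334j  product 0.04720 - 0.00300j
  m=+0: Y*=0.31703 + 0.00000j  Y=-0.19786 + 0.00000j  product -0.06273 + 0.00000j
  m=+1: Y*=-0.07957 - 0.07052j  Y=-0.35098 + 0.27334j  product 0.04720 + 0.00300j
  m=+2: Y*=-0.04673 - 0.38614j  Y=-0.05868 + 0.23231j  product 0.09244 + 0.01180j
  m=+3: Y*=0.14571 - 0.21082j  Y=0.02427 + 0.05521j  product 0.01518 + 0.00293j
Accumulated sum 0.24692 - 0.00000j; after 4π/(2l+1) scaling, 0.44327 - 0.00000j ⇒ P_3 = 0.443268

0.443268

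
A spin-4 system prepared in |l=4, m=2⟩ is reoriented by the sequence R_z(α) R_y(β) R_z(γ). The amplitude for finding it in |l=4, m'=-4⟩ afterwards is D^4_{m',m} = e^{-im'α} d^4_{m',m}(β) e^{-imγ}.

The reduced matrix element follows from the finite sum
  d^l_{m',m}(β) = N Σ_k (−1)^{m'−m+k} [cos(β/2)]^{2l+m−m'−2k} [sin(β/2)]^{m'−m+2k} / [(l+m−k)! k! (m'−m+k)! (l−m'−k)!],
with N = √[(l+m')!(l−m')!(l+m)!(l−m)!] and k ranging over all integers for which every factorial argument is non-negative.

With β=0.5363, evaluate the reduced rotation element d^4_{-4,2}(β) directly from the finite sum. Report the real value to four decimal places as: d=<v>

d=0.0017

d^4_{-4,2}(β=0.5363) via the finite sum:
Half-angle: c=0.964263, s=0.264948. N=√(1·40320·720·2)=7619.763776
k: max(0,(2)−(-4))=6 … min(4+(2),4−(-4))=6
  k=6: (−1)^0·7619.7638/(1440)·0.9643^2·0.2649^6 = +0.001702
d^4_{-4,2}(0.5363) = +0.001702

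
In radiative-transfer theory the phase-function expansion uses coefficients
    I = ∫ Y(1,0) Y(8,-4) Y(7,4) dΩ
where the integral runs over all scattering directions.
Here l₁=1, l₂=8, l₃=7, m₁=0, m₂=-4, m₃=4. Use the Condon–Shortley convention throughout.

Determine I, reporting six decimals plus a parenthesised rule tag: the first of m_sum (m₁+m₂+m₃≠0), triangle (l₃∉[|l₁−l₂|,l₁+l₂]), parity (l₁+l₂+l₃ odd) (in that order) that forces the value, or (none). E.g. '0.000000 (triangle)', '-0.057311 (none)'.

Rules hold: Σm=0, L=16 even, 7≤7≤9.
N = 3·17·15 = 765
Δ = 2!·0!·14!/17! = 1/2040
Racah Σ t=1..1: t=1:−1/25401600 = -1/25401600
⇒ 3j(1 8 7; 0 0 0)² = 8/255, sgn +1
Racah Σ t=1..1: t=1:−1/239500800 = -1/239500800
⇒ 3j(1 8 7; 0 -4 4)² = 2/85, sgn +1
4πI² = N·(3j₀)²·(3jₘ)² = 48/85
I = +1·√(0.564706/4π) = 0.21198553
No selection rule forces the value: the integral is nonzero (none).

0.211986 (none)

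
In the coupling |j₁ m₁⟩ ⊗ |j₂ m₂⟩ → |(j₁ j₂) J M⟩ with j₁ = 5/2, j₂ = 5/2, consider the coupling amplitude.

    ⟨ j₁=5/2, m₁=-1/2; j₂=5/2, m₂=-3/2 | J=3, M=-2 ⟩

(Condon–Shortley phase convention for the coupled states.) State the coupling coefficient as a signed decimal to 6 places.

-0.288675  (= −√(1/12))

√[7·2!3!3!/9! · 2!3!1!4!1!5!] = √(48)
  +(−1)^0/∏(0,2,3,1,0,2)! = 1/24  (running 1/24)
  +(−1)^1/∏(1,1,2,0,1,3)! = -1/12  (running -1/24)
⟨..|..⟩ = √(48)·(-1/24) = -0.288675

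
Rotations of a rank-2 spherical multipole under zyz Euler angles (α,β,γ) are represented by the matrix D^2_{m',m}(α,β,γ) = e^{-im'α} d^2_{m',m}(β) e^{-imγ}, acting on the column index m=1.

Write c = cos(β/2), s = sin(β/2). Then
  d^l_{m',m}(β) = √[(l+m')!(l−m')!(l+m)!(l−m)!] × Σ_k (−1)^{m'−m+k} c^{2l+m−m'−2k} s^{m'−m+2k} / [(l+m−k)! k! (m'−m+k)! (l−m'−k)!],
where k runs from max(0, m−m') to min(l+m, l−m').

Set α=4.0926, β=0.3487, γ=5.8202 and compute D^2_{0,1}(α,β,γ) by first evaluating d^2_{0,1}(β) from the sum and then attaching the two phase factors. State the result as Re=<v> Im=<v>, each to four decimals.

Re=0.3519 Im=0.1756

D^2_{0,1}(4.0926,0.3487,5.8202) = e^{-i·0·4.0926}·d^2_{0,1}(0.3487)·e^{-i·1·5.8202}. Compute d first:
c=cos(0.348700/2)=0.984840, s=sin(0.348700/2)=0.173468; N=√[2·2·6·1]=4.898979
The bounds max(0,m−m')=1 and min(l+m,l−m')=2 give 2 terms
  k=1: (−1)^0·4.8990/(2)·0.9848^3·0.1735^1 = +0.405874
  k=2: (−1)^1·4.8990/(2)·0.9848^1·0.1735^3 = -0.012592
d^2_{0,1}(0.3487) = +0.405874 -0.012592 = +0.393282
Attach z-rotation phases: D = e^{-i(0)(4.0926)}·(+0.393282)·e^{-i(1)(5.8202)} = +0.351879+0.175648i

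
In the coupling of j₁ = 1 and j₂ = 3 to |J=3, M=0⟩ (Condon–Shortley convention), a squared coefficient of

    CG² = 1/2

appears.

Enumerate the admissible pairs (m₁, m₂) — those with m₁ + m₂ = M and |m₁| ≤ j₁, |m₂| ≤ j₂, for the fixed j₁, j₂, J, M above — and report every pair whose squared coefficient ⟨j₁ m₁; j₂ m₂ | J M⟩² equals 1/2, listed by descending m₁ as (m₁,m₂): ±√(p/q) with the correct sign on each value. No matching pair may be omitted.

(1,-1): +√(1/2); (-1,1): −√(1/2)

Admissible pairs with m₁+m₂ = M = 0: (-1,1), (0,0), (1,-1)
  (m₁,m₂)=(1,-1): CG² = 1/2, CG = +√(1/2)   ← matches the target
  (m₁,m₂)=(0,0): CG² = 0/1, CG = 0
  (m₁,m₂)=(-1,1): CG² = 1/2, CG = −√(1/2)   ← matches the target
Pairs with CG² = 1/2: (1,-1): +√(1/2); (-1,1): −√(1/2)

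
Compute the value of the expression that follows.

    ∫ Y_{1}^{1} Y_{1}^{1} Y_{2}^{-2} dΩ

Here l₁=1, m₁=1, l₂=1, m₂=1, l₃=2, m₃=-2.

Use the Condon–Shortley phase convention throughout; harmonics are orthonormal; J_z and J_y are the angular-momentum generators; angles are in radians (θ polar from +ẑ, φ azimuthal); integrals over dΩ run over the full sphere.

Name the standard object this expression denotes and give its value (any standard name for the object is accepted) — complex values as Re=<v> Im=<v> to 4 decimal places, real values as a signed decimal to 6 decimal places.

Gaunt coefficient, +0.309019

This is a Gaunt coefficient — the integral of a triple product of spherical harmonics over the sphere.
Checks pass: Σm=0; 4 even; l₃=2∈[0,2].
(2·1+1)(2·1+1)(2·2+1) = 45
Δ: 0! 2! 2! / 5! → 1/30
sum: t=0:+1/1 = 1/1
3j²(1 1 2; 0 0 0) = Δ·Π!·Σ² = 2/15  (sign +1)
sum: t=0:+1/4 = 1/4
3j²(1 1 2; 1 1 -2) = Δ·Π!·Σ² = 1/5  (sign +1)
combine: 4πI² = 45·2/15·1/5 = 6/5
take √, sign +1: I = 0.30901936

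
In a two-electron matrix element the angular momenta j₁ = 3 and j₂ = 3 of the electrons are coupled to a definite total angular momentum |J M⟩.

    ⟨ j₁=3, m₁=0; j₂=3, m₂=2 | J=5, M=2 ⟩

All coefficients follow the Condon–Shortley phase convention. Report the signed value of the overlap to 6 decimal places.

triangle: 1!·5!·5!/12! = 14400/479001600
(j±m)!: 3!·3!·5!·1!·7!·3! = 130636800
prefactor² = (2J+1)·Δ·N² = 43200
  k=0: +1/(0!·1!·3!·5!·2!·0!) = 1/1440
  k=1: −1/(1!·0!·2!·4!·3!·1!) = -1/288
Σ = -1/360  ⇒  CG² = 43200·(-1/360)² = 1/3
CG = −√(1/3) = -0.577350

−√(1/3) = -0.577350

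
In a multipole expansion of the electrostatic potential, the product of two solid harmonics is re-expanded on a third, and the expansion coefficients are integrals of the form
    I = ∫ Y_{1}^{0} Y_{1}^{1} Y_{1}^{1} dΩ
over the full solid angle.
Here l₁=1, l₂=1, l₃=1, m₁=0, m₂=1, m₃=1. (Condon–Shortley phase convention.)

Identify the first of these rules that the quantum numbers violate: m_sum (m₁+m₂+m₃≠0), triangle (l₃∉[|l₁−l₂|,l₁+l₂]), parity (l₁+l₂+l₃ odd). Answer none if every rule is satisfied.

m_sum

azimuthal sum: 0 + 1 + 1 = 2  ✗
0 ≤ 1 ≤ 2 (triangle on l)
L = 1 + 1 + 1 = 3 (odd)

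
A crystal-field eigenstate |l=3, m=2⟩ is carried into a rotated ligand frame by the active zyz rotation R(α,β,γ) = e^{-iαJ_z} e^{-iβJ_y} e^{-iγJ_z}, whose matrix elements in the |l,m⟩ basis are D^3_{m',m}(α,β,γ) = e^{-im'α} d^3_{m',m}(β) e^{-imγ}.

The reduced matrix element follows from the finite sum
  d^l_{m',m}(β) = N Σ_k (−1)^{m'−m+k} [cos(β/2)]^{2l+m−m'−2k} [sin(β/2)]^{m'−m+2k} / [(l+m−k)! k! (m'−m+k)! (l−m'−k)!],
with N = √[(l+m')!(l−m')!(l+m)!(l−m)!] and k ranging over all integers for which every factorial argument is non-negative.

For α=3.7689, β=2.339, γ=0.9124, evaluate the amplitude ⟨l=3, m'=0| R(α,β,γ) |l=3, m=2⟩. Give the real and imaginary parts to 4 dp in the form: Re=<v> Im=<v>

Re=0.1237 Im=0.4763

First d^3_{0,2}(β=2.3390), then the phase factors e^{-i(0)α} and e^{-i(2)γ}:
With c≡cos(β/2)=0.390612 and s≡sin(β/2)=0.920555, N=[6·6·120·1]^{1/2}=65.726707
Admissible k: 2..3 (factorial args all ≥0)
  k=2: (−1)^0·65.7267/(12)·0.3906^4·0.9206^2 = +0.108055
  k=3: (−1)^1·65.7267/(12)·0.3906^2·0.9206^4 = -0.600139
d^3_{0,2}(2.3390) = +0.108055 -0.600139 = -0.492084
Phases: e^{-i·(0)·3.7689}=+1.000000+0.000000i, e^{-i·(2)·0.9124}=-0.251281-0.967914i ⇒ D=+0.123651+0.476295i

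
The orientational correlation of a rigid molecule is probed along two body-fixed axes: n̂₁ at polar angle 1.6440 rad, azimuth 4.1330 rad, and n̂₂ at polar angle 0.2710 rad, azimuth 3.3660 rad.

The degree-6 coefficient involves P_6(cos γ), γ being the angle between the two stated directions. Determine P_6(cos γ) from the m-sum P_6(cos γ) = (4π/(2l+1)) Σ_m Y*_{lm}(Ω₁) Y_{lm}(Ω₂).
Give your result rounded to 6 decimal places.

-0.219496

Expand P_6 via completeness: Σ_{m} conj(Y_{6,m}) at Ω₁ times Y_{6,m} at Ω₂ —
  [-6]  conj(Y_{6,-6})(Ω₁) = 0.44899 - 0.15617j ; Y_{6,-6}(Ω₂) = 0.00004 - 0.00017j ; Δ = -0.00001 - 0.00008j
  [-5]  conj(Y_{6,-5})(Ω₁) = 0.02925 - 0.11717j ; Y_{6,-5}(Ω₂) = -0.00096 + 0.00200j ; Δ = 0.00021 + 0.00017j
  [-4]  conj(Y_{6,-4})(Ω₁) = 0.22565 + 0.24380j ; Y_{6,-4}(Ω₂) = 0.01052 - 0.01320j ; Δ = 0.00559 - 0.00041j
  [-3]  conj(Y_{6,-3})(Ω₁) = 0.13706 - 0.02316j ; Y_{6,-3}(Ω₂) = -0.06788 + 0.05414j ; Δ = -0.00805 + 0.00899j
  [-2]  conj(Y_{6,-2})(Ω₁) = -0.11736 + 0.26854j ; Y_{6,-2}(Ω₂) = 0.26768 - 0.12891j ; Δ = 0.00320 + 0.08701j
  [-1]  conj(Y_{6,-1})(Ω₁) = 0.07964 + 0.12172j ; Y_{6,-1}(Ω₂) = -0.57906 + 0.13217j ; Δ = -0.06220 - 0.05996j
  [+0]  conj(Y_{6,0})(Ω₁) = -0.28271 + 0.00000j ; Y_{6,0}(Ω₂) = 0.36979 + 0.00000j ; Δ = -0.10454 + 0.00000j
  [+1]  conj(Y_{6,1})(Ω₁) = -0.07964 + 0.12172j ; Y_{6,1}(Ω₂) = 0.57906 + 0.13217j ; Δ = -0.06220 + 0.05996j
  [+2]  conj(Y_{6,2})(Ω₁) = -0.11736 - 0.26854j ; Y_{6,2}(Ω₂) = 0.26768 + 0.12891j ; Δ = 0.00320 - 0.08701j
  [+3]  conj(Y_{6,3})(Ω₁) = -0.13706 - 0.02316j ; Y_{6,3}(Ω₂) = 0.06788 + 0.05414j ; Δ = -0.00805 - 0.00899j
  [+4]  conj(Y_{6,4})(Ω₁) = 0.22565 - 0.24380j ; Y_{6,4}(Ω₂) = 0.01052 + 0.01320j ; Δ = 0.00559 + 0.00041j
  [+5]  conj(Y_{6,5})(Ω₁) = -0.02925 - 0.11717j ; Y_{6,5}(Ω₂) = 0.00096 + 0.00200j ; Δ = 0.00021 - 0.00017j
  [+6]  conj(Y_{6,6})(Ω₁) = 0.44899 + 0.15617j ; Y_{6,6}(Ω₂) = 0.00004 + 0.00017j ; Δ = -0.00001 + 0.00008j
Σ over m = -0.22707 - 0.00000j; ×(4π/13) → -0.21950 - 0.00000j. Real part: -0.219496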